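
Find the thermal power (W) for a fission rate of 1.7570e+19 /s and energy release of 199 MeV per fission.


P = fission_rate * E_MeV * 1.602e-13
P = 1.7570e+19 * 199 * 1.602e-13
P = 5.6013e+08 W

5.6013e+08


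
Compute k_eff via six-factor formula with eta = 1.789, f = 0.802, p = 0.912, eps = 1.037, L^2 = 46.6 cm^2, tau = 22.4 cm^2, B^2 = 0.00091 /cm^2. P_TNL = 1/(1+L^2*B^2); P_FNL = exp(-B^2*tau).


k_inf = eta*f*p*eps = 1.789*0.802*0.912*1.037 = 1.356933
P_TNL = 1/(1 + L^2*B^2) = 1/(1 + 46.6*0.00091) = 0.9593191
P_FNL = exp(-B^2*tau) = exp(-0.00091*22.4) = 0.9798223
k_eff = k_inf * P_TNL * P_FNL = 1.356933 * 0.9593191 * 0.9798223
k_eff = 1.2755

1.2755


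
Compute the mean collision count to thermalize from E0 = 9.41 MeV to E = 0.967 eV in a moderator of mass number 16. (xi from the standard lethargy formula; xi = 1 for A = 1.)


xi = 1 + (A-1)^2/(2A)*ln((A-1)/(A+1)) = 0.1199467 (for A = 16)
n = ln(E0/E) / xi
n = ln(9.41e6 / 0.967) / 0.1199467
n = ln(9.731127e+06) / 0.1199467 = 134.15

134.15


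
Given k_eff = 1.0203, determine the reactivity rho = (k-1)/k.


rho = (k_eff - 1) / k_eff
rho = (1.0203 - 1) / 1.0203
rho = 0.019896

0.019896


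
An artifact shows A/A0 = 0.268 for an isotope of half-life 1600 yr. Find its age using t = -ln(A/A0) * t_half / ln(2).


lambda = ln(2) / t_half = ln(2) / 1600 = 4.332170e-04 /yr
t = -ln(A/A0) / lambda
t = -ln(0.268) / 4.332170e-04
t = 3039.5 yr

3039.5


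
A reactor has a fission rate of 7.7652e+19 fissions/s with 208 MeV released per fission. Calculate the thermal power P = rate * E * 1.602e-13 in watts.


P = fission_rate * E_MeV * 1.602e-13
P = 7.7652e+19 * 208 * 1.602e-13
P = 2.5875e+09 W

2.5875e+09


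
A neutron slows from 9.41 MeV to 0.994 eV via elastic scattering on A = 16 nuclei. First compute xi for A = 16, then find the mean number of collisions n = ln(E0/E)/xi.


xi = 1 + (A-1)^2/(2A)*ln((A-1)/(A+1)) = 0.1199467 (for A = 16)
n = ln(E0/E) / xi
n = ln(9.41e6 / 0.994) / 0.1199467
n = ln(9.466801e+06) / 0.1199467 = 133.92

133.92


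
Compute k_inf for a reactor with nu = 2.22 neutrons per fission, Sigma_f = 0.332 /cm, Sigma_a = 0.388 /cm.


k_inf = nu * Sigma_f / Sigma_a
k_inf = 2.22 * 0.332 / 0.388
k_inf = 1.8996

1.8996


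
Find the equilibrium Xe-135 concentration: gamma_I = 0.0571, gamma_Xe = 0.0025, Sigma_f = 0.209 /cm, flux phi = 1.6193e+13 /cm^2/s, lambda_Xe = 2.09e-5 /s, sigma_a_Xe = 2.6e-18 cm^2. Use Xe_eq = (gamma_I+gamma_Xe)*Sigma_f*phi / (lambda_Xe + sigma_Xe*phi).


Xe_eq = (gamma_I + gamma_Xe) * Sigma_f * phi / (lambda_Xe + sigma_Xe * phi)
Numerator = (0.0571 + 0.0025) * 0.209 * 1.6193e+13 = 2.017065e+11
Denominator = 2.09e-5 + 2.6e-18 * 1.6193e+13 = 6.300180e-05
Xe_eq = 2.017065e+11 / 6.300180e-05 = 3.2016e+15 /cm^3

3.2016e+15


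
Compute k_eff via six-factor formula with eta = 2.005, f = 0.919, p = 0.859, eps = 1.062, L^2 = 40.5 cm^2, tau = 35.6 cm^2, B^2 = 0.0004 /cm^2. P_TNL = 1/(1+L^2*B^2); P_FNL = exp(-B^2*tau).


k_inf = eta*f*p*eps = 2.005*0.919*0.859*1.062 = 1.680922
P_TNL = 1/(1 + L^2*B^2) = 1/(1 + 40.5*0.0004) = 0.9840583
P_FNL = exp(-B^2*tau) = exp(-0.0004*35.6) = 0.9858609
k_eff = k_inf * P_TNL * P_FNL = 1.680922 * 0.9840583 * 0.9858609
k_eff = 1.6307

1.6307


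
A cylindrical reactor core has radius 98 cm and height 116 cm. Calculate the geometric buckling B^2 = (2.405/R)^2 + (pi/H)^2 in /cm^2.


B^2 = (2.405/R)^2 + (pi/H)^2
B^2 = (2.405/98)^2 + (pi/116)^2
B^2 = 0.0013357 /cm^2

0.0013357


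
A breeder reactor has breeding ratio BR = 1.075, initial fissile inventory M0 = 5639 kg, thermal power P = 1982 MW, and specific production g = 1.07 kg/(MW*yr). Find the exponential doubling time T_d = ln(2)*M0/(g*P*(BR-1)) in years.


Breeding gain G = BR - 1 = 1.075 - 1 = 0.075
Fissile production rate = g * P * G = 1.07 * 1982 * 0.075 = 159.0555 kg/yr
T_d = ln(2) * M0 / (g * P * G)
T_d = ln(2) * 5639 / 159.0555 = 24.574 yr

24.574


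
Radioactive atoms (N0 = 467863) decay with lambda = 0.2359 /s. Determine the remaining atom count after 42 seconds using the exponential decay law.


N = N0 * exp(-lambda * t)
N = 467863 * exp(-0.2359 * 42)
N = 23.292

23.292


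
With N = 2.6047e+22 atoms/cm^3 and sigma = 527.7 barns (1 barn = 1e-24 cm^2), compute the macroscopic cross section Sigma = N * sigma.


Sigma = N * sigma_barns * 1e-24
Sigma = 2.6047e+22 * 527.7 * 1e-24
Sigma = 13.745 /cm

13.745


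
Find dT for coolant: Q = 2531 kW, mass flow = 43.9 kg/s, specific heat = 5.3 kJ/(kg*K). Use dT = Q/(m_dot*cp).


dT = Q / (m_dot * cp)
dT = 2531 / (43.9 * 5.3)
dT = 10.878 C

10.878


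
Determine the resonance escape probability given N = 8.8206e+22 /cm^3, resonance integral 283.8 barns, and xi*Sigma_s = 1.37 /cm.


p = exp(-N * I * 1e-24 / (xi*Sigma_s))
p = exp(-8.8206e+22 * 283.8 * 1e-24 / 1.37)
p = 1.1601e-08

1.1601e-08


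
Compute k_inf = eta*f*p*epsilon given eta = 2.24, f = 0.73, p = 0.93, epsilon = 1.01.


k_inf = eta * f * p * epsilon
k_inf = 2.24 * 0.73 * 0.93 * 1.01
k_inf = 1.5359

1.5359


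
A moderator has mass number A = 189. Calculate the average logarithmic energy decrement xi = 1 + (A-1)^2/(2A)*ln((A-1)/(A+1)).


xi = 1 + (A-1)^2/(2A) * ln((A-1)/(A+1))
xi = 1 + (189-1)^2/(2*189) * ln((189-1)/(189 +1))
xi = 0.010545

0.010545


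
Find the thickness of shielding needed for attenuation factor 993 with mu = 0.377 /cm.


x = ln(factor) / mu
x = ln(993) / 0.377
x = 18.304 cm

18.304


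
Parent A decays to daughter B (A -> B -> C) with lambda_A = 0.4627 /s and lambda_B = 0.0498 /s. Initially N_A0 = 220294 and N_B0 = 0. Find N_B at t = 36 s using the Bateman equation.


N_B(t) = lambda_A * N_A0 / (lambda_B - lambda_A) * [exp(-lambda_A*t) - exp(-lambda_B*t)]
exp(-0.4627*36) = 5.832704e-08; exp(-0.0498*36) = 0.1664933
N_B = 0.4627 * 220294 / (0.0498 - 0.4627) * (5.832704e-08 - 0.1664933)
N_B = 41101

41101


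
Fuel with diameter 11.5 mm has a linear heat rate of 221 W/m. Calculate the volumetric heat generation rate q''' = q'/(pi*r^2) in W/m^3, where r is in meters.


r = D / 2 / 1000 = 11.5 / 2 / 1000 = 0.00575 m
q''' = q' / (pi * r^2)
q''' = 221 / (pi * 0.00575^2)
q''' = 2.1277e+06 W/m^3

2.1277e+06


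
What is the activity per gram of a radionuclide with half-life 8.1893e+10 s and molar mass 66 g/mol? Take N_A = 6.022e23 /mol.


lambda = ln(2) / t_half = ln(2) / 8.1893e+10 = 8.464059e-12 /s
SA = lambda * N_A / M
SA = 8.464059e-12 * 6.022e23 / 66
SA = 7.7228e+10 Bq/g

7.7228e+10


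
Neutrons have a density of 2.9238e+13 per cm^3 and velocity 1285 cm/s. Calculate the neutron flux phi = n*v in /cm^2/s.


phi = n * v
phi = 2.9238e+13 * 1285
phi = 3.7571e+16 /cm^2/s

3.7571e+16


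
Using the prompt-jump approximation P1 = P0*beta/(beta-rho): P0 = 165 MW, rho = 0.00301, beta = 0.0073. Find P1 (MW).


P1/P0 = beta / (beta - rho)
P1/P0 = 0.0073 / (0.0073 - 0.00301) = 1.701632
P1 = 165 * 1.701632 = 280.77 MW

280.77


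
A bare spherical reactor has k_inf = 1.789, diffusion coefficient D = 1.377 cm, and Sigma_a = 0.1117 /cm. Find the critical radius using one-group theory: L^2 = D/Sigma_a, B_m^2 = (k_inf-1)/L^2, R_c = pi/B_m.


L^2 = D / Sigma_a = 1.377 / 0.1117 = 12.32766 cm^2
B_m^2 = (k_inf - 1) / L^2 = (1.789 - 1) / 12.32766 = 0.06400241 /cm^2
For a bare sphere: B_g = pi/R, so R_c = pi / sqrt(B_m^2)
R_c = pi / sqrt(0.06400241) = 12.418 cm

12.418


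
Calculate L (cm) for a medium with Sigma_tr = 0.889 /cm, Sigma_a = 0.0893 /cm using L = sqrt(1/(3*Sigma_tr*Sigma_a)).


D = 1 / (3 * Sigma_tr) = 1 / (3 * 0.889) = 0.3749531 cm
L = sqrt(D / Sigma_a)
L = sqrt(0.3749531 / 0.0893)
L = 2.0491 cm

2.0491


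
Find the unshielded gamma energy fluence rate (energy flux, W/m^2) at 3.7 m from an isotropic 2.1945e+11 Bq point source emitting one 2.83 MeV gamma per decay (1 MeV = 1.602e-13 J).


psi = A * E * 1.602e-13 / (4*pi*r^2)
psi = 2.1945e+11 * 2.83 * 1.602e-13 / (4*pi*3.7^2)
psi = 5.7832e-04 W/m^2

5.7832e-04


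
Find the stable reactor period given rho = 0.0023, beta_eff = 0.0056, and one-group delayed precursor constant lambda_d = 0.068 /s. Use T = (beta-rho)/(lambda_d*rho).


T = (beta - rho) / (lambda_d * rho)
T = (0.0056 - 0.0023) / (0.068 * 0.0023)
T = 21.100 s

21.100


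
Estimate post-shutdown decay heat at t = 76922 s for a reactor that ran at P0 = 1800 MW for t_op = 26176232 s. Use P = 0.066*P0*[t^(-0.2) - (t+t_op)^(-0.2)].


P/P0 = 0.066 * [t^(-0.2) - (t + t_op)^(-0.2)]
P/P0 = 0.066 * [76922^(-0.2) - (76922 + 26176232)^(-0.2)]
P/P0 = 0.066 * [0.1053877 - 0.03282190] = 0.004789343
P = 1800 * 0.004789343 = 8.6208 MW

8.6208


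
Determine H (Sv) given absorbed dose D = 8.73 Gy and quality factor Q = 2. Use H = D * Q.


H = D * Q
H = 8.73 * 2
H = 17.460 Sv

17.460


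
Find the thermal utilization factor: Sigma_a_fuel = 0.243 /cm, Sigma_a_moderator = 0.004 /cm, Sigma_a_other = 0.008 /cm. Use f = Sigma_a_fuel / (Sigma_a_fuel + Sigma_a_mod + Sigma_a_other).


f = Sigma_a_fuel / (Sigma_a_fuel + Sigma_a_mod + Sigma_a_other)
f = 0.243 / (0.243 + 0.004 + 0.008)
f = 0.95294

0.95294


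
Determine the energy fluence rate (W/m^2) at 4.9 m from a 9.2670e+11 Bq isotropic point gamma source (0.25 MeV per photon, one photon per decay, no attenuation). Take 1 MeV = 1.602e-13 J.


psi = A * E * 1.602e-13 / (4*pi*r^2)
psi = 9.2670e+11 * 0.25 * 1.602e-13 / (4*pi*4.9^2)
psi = 1.2301e-04 W/m^2

1.2301e-04


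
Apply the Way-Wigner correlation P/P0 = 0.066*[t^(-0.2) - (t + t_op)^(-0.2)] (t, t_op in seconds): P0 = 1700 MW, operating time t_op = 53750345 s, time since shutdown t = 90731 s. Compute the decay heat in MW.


P/P0 = 0.066 * [t^(-0.2) - (t + t_op)^(-0.2)]
P/P0 = 0.066 * [90731^(-0.2) - (90731 + 53750345)^(-0.2)]
P/P0 = 0.066 * [0.1019645 - 0.02843003] = 0.004853275
P = 1700 * 0.004853275 = 8.2506 MW

8.2506


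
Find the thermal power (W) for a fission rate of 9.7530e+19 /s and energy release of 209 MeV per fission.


P = fission_rate * E_MeV * 1.602e-13
P = 9.7530e+19 * 209 * 1.602e-13
P = 3.2655e+09 W

3.2655e+09


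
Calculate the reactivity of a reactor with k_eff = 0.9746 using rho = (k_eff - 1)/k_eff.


rho = (k_eff - 1) / k_eff
rho = (0.9746 - 1) / 0.9746
rho = -0.026062

-0.026062


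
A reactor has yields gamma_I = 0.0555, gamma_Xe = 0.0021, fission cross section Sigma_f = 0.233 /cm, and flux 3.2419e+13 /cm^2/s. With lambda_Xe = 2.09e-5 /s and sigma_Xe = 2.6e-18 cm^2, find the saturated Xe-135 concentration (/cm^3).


Xe_eq = (gamma_I + gamma_Xe) * Sigma_f * phi / (lambda_Xe + sigma_Xe * phi)
Numerator = (0.0555 + 0.0021) * 0.233 * 3.2419e+13 = 4.350889e+11
Denominator = 2.09e-5 + 2.6e-18 * 3.2419e+13 = 1.051894e-04
Xe_eq = 4.350889e+11 / 1.051894e-04 = 4.1362e+15 /cm^3

4.1362e+15


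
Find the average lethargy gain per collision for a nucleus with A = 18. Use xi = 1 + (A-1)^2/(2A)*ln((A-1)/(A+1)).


xi = 1 + (A-1)^2/(2A) * ln((A-1)/(A+1))
xi = 1 + (18-1)^2/(2*18) * ln((18-1)/(18 +1))
xi = 0.10711

0.10711


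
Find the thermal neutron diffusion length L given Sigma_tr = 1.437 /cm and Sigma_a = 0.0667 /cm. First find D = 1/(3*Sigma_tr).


D = 1 / (3 * Sigma_tr) = 1 / (3 * 1.437) = 0.2319647 cm
L = sqrt(D / Sigma_a)
L = sqrt(0.2319647 / 0.0667)
L = 1.8649 cm

1.8649


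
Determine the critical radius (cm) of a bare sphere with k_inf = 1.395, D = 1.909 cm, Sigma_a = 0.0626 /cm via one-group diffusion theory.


L^2 = D / Sigma_a = 1.909 / 0.0626 = 30.49521 cm^2
B_m^2 = (k_inf - 1) / L^2 = (1.395 - 1) / 30.49521 = 0.01295285 /cm^2
For a bare sphere: B_g = pi/R, so R_c = pi / sqrt(B_m^2)
R_c = pi / sqrt(0.01295285) = 27.604 cm

27.604


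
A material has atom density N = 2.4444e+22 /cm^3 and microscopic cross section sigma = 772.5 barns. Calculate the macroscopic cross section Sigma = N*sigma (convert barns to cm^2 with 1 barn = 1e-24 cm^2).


Sigma = N * sigma_barns * 1e-24
Sigma = 2.4444e+22 * 772.5 * 1e-24
Sigma = 18.883 /cm

18.883


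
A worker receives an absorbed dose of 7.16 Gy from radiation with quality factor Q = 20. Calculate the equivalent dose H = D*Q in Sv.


H = D * Q
H = 7.16 * 20
H = 143.20 Sv

143.20


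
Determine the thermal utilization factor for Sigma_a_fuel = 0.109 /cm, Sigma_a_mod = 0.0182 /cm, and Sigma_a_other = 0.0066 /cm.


f = Sigma_a_fuel / (Sigma_a_fuel + Sigma_a_mod + Sigma_a_other)
f = 0.109 / (0.109 + 0.0182 + 0.0066)
f = 0.81465

0.81465


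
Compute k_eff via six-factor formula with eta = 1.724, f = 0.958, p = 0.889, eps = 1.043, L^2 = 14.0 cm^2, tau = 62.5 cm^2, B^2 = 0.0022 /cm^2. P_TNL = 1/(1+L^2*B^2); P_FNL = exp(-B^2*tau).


k_inf = eta*f*p*eps = 1.724*0.958*0.889*1.043 = 1.531401
P_TNL = 1/(1 + L^2*B^2) = 1/(1 + 14.0*0.0022) = 0.9701203
P_FNL = exp(-B^2*tau) = exp(-0.0022*62.5) = 0.8715343
k_eff = k_inf * P_TNL * P_FNL = 1.531401 * 0.9701203 * 0.8715343
k_eff = 1.2948

1.2948


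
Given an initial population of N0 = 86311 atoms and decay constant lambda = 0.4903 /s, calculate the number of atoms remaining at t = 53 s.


N = N0 * exp(-lambda * t)
N = 86311 * exp(-0.4903 * 53)
N = 4.4723e-07

4.4723e-07


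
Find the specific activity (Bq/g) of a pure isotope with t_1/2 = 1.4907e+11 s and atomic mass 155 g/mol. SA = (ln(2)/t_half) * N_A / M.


lambda = ln(2) / t_half = ln(2) / 1.4907e+11 = 4.649810e-12 /s
SA = lambda * N_A / M
SA = 4.649810e-12 * 6.022e23 / 155
SA = 1.8065e+10 Bq/g

1.8065e+10


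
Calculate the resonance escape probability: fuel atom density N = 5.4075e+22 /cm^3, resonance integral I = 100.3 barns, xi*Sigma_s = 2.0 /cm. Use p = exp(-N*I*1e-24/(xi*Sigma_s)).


p = exp(-N * I * 1e-24 / (xi*Sigma_s))
p = exp(-5.4075e+22 * 100.3 * 1e-24 / 2.0)
p = 0.066413

0.066413


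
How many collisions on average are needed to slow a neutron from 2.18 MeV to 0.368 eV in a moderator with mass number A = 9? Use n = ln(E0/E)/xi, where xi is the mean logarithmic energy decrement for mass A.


xi = 1 + (A-1)^2/(2A)*ln((A-1)/(A+1)) = 0.2066007 (for A = 9)
n = ln(E0/E) / xi
n = ln(2.18e6 / 0.368) / 0.2066007
n = ln(5.923913e+06) / 0.2066007 = 75.481

75.481


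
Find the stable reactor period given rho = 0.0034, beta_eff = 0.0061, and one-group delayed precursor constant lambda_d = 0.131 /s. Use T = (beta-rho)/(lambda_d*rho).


T = (beta - rho) / (lambda_d * rho)
T = (0.0061 - 0.0034) / (0.131 * 0.0034)
T = 6.0620 s

6.0620


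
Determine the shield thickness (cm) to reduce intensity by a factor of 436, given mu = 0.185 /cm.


x = ln(factor) / mu
x = ln(436) / 0.185
x = 32.852 cm

32.852


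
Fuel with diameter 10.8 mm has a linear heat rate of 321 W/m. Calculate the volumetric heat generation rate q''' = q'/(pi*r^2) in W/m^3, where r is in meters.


r = D / 2 / 1000 = 10.8 / 2 / 1000 = 0.0054 m
q''' = q' / (pi * r^2)
q''' = 321 / (pi * 0.0054^2)
q''' = 3.5040e+06 W/m^3

3.5040e+06


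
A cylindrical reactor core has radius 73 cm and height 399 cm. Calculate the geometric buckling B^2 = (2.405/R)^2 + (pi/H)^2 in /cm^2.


B^2 = (2.405/R)^2 + (pi/H)^2
B^2 = (2.405/73)^2 + (pi/399)^2
B^2 = 0.0011474 /cm^2

0.0011474


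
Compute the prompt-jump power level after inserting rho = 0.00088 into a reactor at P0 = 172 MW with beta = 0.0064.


P1/P0 = beta / (beta - rho)
P1/P0 = 0.0064 / (0.0064 - 0.00088) = 1.159420
P1 = 172 * 1.159420 = 199.42 MW

199.42


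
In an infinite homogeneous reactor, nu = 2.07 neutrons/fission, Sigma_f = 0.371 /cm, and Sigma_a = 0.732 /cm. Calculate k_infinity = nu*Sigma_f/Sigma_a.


k_inf = nu * Sigma_f / Sigma_a
k_inf = 2.07 * 0.371 / 0.732
k_inf = 1.0491

1.0491


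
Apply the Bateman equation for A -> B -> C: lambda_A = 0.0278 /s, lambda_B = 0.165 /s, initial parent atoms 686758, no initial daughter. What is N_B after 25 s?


N_B(t) = lambda_A * N_A0 / (lambda_B - lambda_A) * [exp(-lambda_A*t) - exp(-lambda_B*t)]
exp(-0.0278*25) = 0.4990744; exp(-0.165*25) = 0.01616349
N_B = 0.0278 * 686758 / (0.165 - 0.0278) * (0.4990744 - 0.01616349)
N_B = 67199

67199


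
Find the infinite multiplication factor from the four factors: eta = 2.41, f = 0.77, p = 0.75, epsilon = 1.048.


k_inf = eta * f * p * epsilon
k_inf = 2.41 * 0.77 * 0.75 * 1.048
k_inf = 1.4586

1.4586


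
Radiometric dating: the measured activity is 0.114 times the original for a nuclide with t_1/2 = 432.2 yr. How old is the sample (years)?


lambda = ln(2) / t_half = ln(2) / 432.2 = 0.001603765 /yr
t = -ln(A/A0) / lambda
t = -ln(0.114) / 0.001603765
t = 1354.0 yr

1354.0


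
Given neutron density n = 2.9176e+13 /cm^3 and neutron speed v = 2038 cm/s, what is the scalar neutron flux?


phi = n * v
phi = 2.9176e+13 * 2038
phi = 5.9461e+16 /cm^2/s

5.9461e+16


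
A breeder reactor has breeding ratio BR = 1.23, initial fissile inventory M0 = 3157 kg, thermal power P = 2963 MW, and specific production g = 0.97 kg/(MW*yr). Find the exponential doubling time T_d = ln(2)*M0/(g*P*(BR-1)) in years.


Breeding gain G = BR - 1 = 1.23 - 1 = 0.23
Fissile production rate = g * P * G = 0.97 * 2963 * 0.23 = 661.0453 kg/yr
T_d = ln(2) * M0 / (g * P * G)
T_d = ln(2) * 3157 / 661.0453 = 3.3103 yr

3.3103


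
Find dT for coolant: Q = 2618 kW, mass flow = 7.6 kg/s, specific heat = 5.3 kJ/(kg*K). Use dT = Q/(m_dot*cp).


dT = Q / (m_dot * cp)
dT = 2618 / (7.6 * 5.3)
dT = 64.995 C

64.995


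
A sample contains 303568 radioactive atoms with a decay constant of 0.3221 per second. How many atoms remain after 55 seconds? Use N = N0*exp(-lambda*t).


N = N0 * exp(-lambda * t)
N = 303568 * exp(-0.3221 * 55)
N = 0.0061449

0.0061449


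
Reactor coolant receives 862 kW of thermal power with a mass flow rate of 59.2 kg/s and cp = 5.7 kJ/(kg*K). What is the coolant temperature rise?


dT = Q / (m_dot * cp)
dT = 862 / (59.2 * 5.7)
dT = 2.5545 C

2.5545


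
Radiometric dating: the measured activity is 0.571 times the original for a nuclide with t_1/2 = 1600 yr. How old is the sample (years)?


lambda = ln(2) / t_half = ln(2) / 1600 = 4.332170e-04 /yr
t = -ln(A/A0) / lambda
t = -ln(0.571) / 4.332170e-04
t = 1293.5 yr

1293.5


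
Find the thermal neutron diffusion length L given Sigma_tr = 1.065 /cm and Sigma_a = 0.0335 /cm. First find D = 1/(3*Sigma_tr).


D = 1 / (3 * Sigma_tr) = 1 / (3 * 1.065) = 0.3129890 cm
L = sqrt(D / Sigma_a)
L = sqrt(0.3129890 / 0.0335)
L = 3.0566 cm

3.0566


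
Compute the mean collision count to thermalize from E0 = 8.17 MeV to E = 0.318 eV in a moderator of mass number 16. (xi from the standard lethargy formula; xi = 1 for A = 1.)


xi = 1 + (A-1)^2/(2A)*ln((A-1)/(A+1)) = 0.1199467 (for A = 16)
n = ln(E0/E) / xi
n = ln(8.17e6 / 0.318) / 0.1199467
n = ln(2.569182e+07) / 0.1199467 = 142.24

142.24


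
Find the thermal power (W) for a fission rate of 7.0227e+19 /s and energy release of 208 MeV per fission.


P = fission_rate * E_MeV * 1.602e-13
P = 7.0227e+19 * 208 * 1.602e-13
P = 2.3401e+09 W

2.3401e+09


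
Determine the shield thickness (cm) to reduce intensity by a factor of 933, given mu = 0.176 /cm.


x = ln(factor) / mu
x = ln(933) / 0.176
x = 38.855 cm

38.855


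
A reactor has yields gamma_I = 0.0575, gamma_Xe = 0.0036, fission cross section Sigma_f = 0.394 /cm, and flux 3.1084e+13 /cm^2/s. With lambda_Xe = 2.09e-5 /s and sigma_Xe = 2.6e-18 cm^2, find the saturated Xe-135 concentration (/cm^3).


Xe_eq = (gamma_I + gamma_Xe) * Sigma_f * phi / (lambda_Xe + sigma_Xe * phi)
Numerator = (0.0575 + 0.0036) * 0.394 * 3.1084e+13 = 7.482976e+11
Denominator = 2.09e-5 + 2.6e-18 * 3.1084e+13 = 1.017184e-04
Xe_eq = 7.482976e+11 / 1.017184e-04 = 7.3566e+15 /cm^3

7.3566e+15


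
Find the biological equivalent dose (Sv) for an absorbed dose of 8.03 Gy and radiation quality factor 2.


H = D * Q
H = 8.03 * 2
H = 16.060 Sv

16.060


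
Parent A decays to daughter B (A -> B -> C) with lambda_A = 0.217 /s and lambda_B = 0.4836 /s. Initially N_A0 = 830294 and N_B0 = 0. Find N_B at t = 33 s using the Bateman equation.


N_B(t) = lambda_A * N_A0 / (lambda_B - lambda_A) * [exp(-lambda_A*t) - exp(-lambda_B*t)]
exp(-0.217*33) = 7.762779e-04; exp(-0.4836*33) = 1.172685e-07
N_B = 0.217 * 830294 / (0.4836 - 0.217) * (7.762779e-04 - 1.172685e-07)
N_B = 524.55

524.55


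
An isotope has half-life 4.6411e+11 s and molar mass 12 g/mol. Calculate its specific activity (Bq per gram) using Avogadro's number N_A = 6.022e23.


lambda = ln(2) / t_half = ln(2) / 4.6411e+11 = 1.493498e-12 /s
SA = lambda * N_A / M
SA = 1.493498e-12 * 6.022e23 / 12
SA = 7.4949e+10 Bq/g

7.4949e+10


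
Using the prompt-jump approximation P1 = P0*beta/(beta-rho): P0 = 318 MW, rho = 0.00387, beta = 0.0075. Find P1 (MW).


P1/P0 = beta / (beta - rho)
P1/P0 = 0.0075 / (0.0075 - 0.00387) = 2.066116
P1 = 318 * 2.066116 = 657.02 MW

657.02


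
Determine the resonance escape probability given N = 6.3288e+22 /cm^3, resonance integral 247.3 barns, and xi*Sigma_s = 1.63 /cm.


p = exp(-N * I * 1e-24 / (xi*Sigma_s))
p = exp(-6.3288e+22 * 247.3 * 1e-24 / 1.63)
p = 6.7599e-05

6.7599e-05


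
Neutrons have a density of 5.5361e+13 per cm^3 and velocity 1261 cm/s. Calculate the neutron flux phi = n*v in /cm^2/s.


phi = n * v
phi = 5.5361e+13 * 1261
phi = 6.9810e+16 /cm^2/s

6.9810e+16


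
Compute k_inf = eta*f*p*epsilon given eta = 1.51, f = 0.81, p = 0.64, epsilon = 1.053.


k_inf = eta * f * p * epsilon
k_inf = 1.51 * 0.81 * 0.64 * 1.053
k_inf = 0.82427

0.82427


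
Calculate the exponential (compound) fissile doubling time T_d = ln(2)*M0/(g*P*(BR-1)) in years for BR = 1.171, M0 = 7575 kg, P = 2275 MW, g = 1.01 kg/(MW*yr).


Breeding gain G = BR - 1 = 1.171 - 1 = 0.171
Fissile production rate = g * P * G = 1.01 * 2275 * 0.171 = 392.91525 kg/yr
T_d = ln(2) * M0 / (g * P * G)
T_d = ln(2) * 7575 / 392.91525 = 13.363 yr

13.363


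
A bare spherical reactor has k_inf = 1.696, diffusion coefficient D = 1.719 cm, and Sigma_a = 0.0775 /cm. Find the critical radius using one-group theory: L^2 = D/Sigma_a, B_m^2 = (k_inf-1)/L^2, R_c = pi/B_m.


L^2 = D / Sigma_a = 1.719 / 0.0775 = 22.18065 cm^2
B_m^2 = (k_inf - 1) / L^2 = (1.696 - 1) / 22.18065 = 0.03137870 /cm^2
For a bare sphere: B_g = pi/R, so R_c = pi / sqrt(B_m^2)
R_c = pi / sqrt(0.03137870) = 17.735 cm

17.735


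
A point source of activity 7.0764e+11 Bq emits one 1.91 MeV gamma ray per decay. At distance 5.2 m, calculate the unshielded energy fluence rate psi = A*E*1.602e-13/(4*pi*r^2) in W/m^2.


psi = A * E * 1.602e-13 / (4*pi*r^2)
psi = 7.0764e+11 * 1.91 * 1.602e-13 / (4*pi*5.2^2)
psi = 6.3722e-04 W/m^2

6.3722e-04


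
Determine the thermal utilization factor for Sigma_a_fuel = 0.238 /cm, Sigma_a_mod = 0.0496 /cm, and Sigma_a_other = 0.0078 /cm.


f = Sigma_a_fuel / (Sigma_a_fuel + Sigma_a_mod + Sigma_a_other)
f = 0.238 / (0.238 + 0.0496 + 0.0078)
f = 0.80569

0.80569


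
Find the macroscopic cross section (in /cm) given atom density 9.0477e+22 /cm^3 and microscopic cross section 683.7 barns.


Sigma = N * sigma_barns * 1e-24
Sigma = 9.0477e+22 * 683.7 * 1e-24
Sigma = 61.859 /cm

61.859


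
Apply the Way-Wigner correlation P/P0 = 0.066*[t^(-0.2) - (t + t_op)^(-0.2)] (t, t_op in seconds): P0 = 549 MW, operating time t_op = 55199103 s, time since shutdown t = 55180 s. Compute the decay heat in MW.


P/P0 = 0.066 * [t^(-0.2) - (t + t_op)^(-0.2)]
P/P0 = 0.066 * [55180^(-0.2) - (55180 + 55199103)^(-0.2)]
P/P0 = 0.066 * [0.1126273 - 0.02828309] = 0.005566718
P = 549 * 0.005566718 = 3.0561 MW

3.0561


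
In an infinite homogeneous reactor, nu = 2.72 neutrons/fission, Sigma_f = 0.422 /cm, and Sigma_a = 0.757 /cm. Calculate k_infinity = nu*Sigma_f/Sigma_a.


k_inf = nu * Sigma_f / Sigma_a
k_inf = 2.72 * 0.422 / 0.757
k_inf = 1.5163

1.5163


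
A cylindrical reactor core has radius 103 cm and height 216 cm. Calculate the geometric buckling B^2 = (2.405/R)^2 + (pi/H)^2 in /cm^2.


B^2 = (2.405/R)^2 + (pi/H)^2
B^2 = (2.405/103)^2 + (pi/216)^2
B^2 = 7.5674e-04 /cm^2

7.5674e-04


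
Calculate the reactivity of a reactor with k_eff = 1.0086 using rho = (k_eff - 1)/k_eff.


rho = (k_eff - 1) / k_eff
rho = (1.0086 - 1) / 1.0086
rho = 0.0085267

0.0085267


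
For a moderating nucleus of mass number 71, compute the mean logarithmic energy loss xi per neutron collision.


xi = 1 + (A-1)^2/(2A) * ln((A-1)/(A+1))
xi = 1 + (71-1)^2/(2*71) * ln((71-1)/(71 +1))
xi = 0.027906

0.027906


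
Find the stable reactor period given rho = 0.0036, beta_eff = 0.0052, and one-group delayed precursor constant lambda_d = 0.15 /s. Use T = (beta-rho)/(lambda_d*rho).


T = (beta - rho) / (lambda_d * rho)
T = (0.0052 - 0.0036) / (0.15 * 0.0036)
T = 2.9630 s

2.9630


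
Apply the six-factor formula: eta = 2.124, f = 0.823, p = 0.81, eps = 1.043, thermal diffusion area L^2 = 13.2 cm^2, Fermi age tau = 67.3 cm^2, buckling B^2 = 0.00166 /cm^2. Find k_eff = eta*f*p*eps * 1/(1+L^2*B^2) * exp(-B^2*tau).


k_inf = eta*f*p*eps = 2.124*0.823*0.81*1.043 = 1.476807
P_TNL = 1/(1 + L^2*B^2) = 1/(1 + 13.2*0.00166) = 0.9785578
P_FNL = exp(-B^2*tau) = exp(-0.00166*67.3) = 0.8942964
k_eff = k_inf * P_TNL * P_FNL = 1.476807 * 0.9785578 * 0.8942964
k_eff = 1.2924

1.2924


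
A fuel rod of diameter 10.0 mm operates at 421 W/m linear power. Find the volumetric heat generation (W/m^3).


r = D / 2 / 1000 = 10.0 / 2 / 1000 = 0.005 m
q''' = q' / (pi * r^2)
q''' = 421 / (pi * 0.005^2)
q''' = 5.3603e+06 W/m^3

5.3603e+06


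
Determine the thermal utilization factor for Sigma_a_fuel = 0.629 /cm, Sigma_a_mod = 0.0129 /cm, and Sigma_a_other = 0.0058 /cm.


f = Sigma_a_fuel / (Sigma_a_fuel + Sigma_a_mod + Sigma_a_other)
f = 0.629 / (0.629 + 0.0129 + 0.0058)
f = 0.97113

0.97113


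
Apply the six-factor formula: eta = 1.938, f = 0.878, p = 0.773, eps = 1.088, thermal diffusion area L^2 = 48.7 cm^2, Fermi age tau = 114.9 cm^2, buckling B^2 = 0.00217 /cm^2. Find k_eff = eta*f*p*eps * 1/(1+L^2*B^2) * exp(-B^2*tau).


k_inf = eta*f*p*eps = 1.938*0.878*0.773*1.088 = 1.431056
P_TNL = 1/(1 + L^2*B^2) = 1/(1 + 48.7*0.00217) = 0.9044216
P_FNL = exp(-B^2*tau) = exp(-0.00217*114.9) = 0.7793204
k_eff = k_inf * P_TNL * P_FNL = 1.431056 * 0.9044216 * 0.7793204
k_eff = 1.0087

1.0087


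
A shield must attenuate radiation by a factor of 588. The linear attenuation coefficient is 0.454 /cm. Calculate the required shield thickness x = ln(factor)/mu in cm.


x = ln(factor) / mu
x = ln(588) / 0.454
x = 14.046 cm

14.046


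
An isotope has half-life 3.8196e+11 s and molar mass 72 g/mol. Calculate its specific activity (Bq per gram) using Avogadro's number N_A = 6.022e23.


lambda = ln(2) / t_half = ln(2) / 3.8196e+11 = 1.814711e-12 /s
SA = lambda * N_A / M
SA = 1.814711e-12 * 6.022e23 / 72
SA = 1.5178e+10 Bq/g

1.5178e+10


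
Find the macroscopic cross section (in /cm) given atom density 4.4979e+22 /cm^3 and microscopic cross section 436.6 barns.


Sigma = N * sigma_barns * 1e-24
Sigma = 4.4979e+22 * 436.6 * 1e-24
Sigma = 19.638 /cm

19.638


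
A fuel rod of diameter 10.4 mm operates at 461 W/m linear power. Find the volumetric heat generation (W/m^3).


r = D / 2 / 1000 = 10.4 / 2 / 1000 = 0.0052 m
q''' = q' / (pi * r^2)
q''' = 461 / (pi * 0.0052^2)
q''' = 5.4268e+06 W/m^3

5.4268e+06


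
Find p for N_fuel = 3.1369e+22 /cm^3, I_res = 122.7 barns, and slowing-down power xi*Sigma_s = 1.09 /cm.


p = exp(-N * I * 1e-24 / (xi*Sigma_s))
p = exp(-3.1369e+22 * 122.7 * 1e-24 / 1.09)
p = 0.029271

0.029271


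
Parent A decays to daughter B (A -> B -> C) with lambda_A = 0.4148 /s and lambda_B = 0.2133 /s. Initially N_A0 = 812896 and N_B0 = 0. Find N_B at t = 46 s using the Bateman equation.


N_B(t) = lambda_A * N_A0 / (lambda_B - lambda_A) * [exp(-lambda_A*t) - exp(-lambda_B*t)]
exp(-0.4148*46) = 5.167897e-09; exp(-0.2133*46) = 5.480112e-05
N_B = 0.4148 * 812896 / (0.2133 - 0.4148) * (5.167897e-09 - 5.480112e-05)
N_B = 91.695

91.695


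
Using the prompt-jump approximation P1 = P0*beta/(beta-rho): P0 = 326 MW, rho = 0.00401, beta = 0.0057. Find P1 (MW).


P1/P0 = beta / (beta - rho)
P1/P0 = 0.0057 / (0.0057 - 0.00401) = 3.372781
P1 = 326 * 3.372781 = 1099.5 MW

1099.5


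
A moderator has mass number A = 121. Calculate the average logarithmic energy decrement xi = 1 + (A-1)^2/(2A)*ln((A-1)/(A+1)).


xi = 1 + (A-1)^2/(2A) * ln((A-1)/(A+1))
xi = 1 + (121-1)^2/(2*121) * ln((121-1)/(121 +1))
xi = 0.016438

0.016438


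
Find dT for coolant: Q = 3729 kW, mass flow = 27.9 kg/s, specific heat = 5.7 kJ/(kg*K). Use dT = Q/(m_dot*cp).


dT = Q / (m_dot * cp)
dT = 3729 / (27.9 * 5.7)
dT = 23.448 C

23.448


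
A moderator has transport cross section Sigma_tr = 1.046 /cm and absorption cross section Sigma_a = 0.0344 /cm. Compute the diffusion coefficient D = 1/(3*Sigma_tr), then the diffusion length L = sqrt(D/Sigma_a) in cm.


D = 1 / (3 * Sigma_tr) = 1 / (3 * 1.046) = 0.3186743 cm
L = sqrt(D / Sigma_a)
L = sqrt(0.3186743 / 0.0344)
L = 3.0436 cm

3.0436


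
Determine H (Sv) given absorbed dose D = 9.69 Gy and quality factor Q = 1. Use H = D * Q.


H = D * Q
H = 9.69 * 1
H = 9.6900 Sv

9.6900


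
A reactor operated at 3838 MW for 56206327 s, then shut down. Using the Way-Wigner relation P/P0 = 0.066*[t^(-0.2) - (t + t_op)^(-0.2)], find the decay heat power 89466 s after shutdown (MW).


P/P0 = 0.066 * [t^(-0.2) - (t + t_op)^(-0.2)]
P/P0 = 0.066 * [89466^(-0.2) - (89466 + 56206327)^(-0.2)]
P/P0 = 0.066 * [0.1022512 - 0.02817765] = 0.004888854
P = 3838 * 0.004888854 = 18.763 MW

18.763


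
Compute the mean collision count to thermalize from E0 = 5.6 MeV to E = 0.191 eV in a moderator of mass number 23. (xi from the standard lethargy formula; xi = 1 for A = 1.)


xi = 1 + (A-1)^2/(2A)*ln((A-1)/(A+1)) = 0.08448899 (for A = 23)
n = ln(E0/E) / xi
n = ln(5.6e6 / 0.191) / 0.08448899
n = ln(2.931937e+07) / 0.08448899 = 203.50

203.50


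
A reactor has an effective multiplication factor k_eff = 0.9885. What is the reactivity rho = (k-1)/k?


rho = (k_eff - 1) / k_eff
rho = (0.9885 - 1) / 0.9885
rho = -0.011634

-0.011634


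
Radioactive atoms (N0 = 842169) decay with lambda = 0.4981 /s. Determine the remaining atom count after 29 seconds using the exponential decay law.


N = N0 * exp(-lambda * t)
N = 842169 * exp(-0.4981 * 29)
N = 0.44881

0.44881


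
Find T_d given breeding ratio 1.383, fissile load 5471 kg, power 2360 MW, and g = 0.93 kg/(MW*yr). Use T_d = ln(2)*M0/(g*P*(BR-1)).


Breeding gain G = BR - 1 = 1.383 - 1 = 0.383
Fissile production rate = g * P * G = 0.93 * 2360 * 0.383 = 840.6084 kg/yr
T_d = ln(2) * M0 / (g * P * G)
T_d = ln(2) * 5471 / 840.6084 = 4.5113 yr

4.5113


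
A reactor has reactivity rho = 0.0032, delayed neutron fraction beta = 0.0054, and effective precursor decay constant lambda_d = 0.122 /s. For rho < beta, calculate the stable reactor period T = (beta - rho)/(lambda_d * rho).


T = (beta - rho) / (lambda_d * rho)
T = (0.0054 - 0.0032) / (0.122 * 0.0032)
T = 5.6352 s

5.6352


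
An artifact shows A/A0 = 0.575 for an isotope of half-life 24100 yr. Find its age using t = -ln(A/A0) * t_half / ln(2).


lambda = ln(2) / t_half = ln(2) / 24100 = 2.876129e-05 /yr
t = -ln(A/A0) / lambda
t = -ln(0.575) / 2.876129e-05
t = 19241 yr

19241


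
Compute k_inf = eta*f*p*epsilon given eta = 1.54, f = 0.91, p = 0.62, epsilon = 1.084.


k_inf = eta * f * p * epsilon
k_inf = 1.54 * 0.91 * 0.62 * 1.084
k_inf = 0.94185

0.94185


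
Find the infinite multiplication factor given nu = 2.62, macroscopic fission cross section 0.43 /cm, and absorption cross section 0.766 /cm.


k_inf = nu * Sigma_f / Sigma_a
k_inf = 2.62 * 0.43 / 0.766
k_inf = 1.4708

1.4708


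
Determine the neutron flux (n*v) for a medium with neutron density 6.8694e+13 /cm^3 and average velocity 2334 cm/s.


phi = n * v
phi = 6.8694e+13 * 2334
phi = 1.6033e+17 /cm^2/s

1.6033e+17


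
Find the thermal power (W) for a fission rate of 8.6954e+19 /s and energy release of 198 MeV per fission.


P = fission_rate * E_MeV * 1.602e-13
P = 8.6954e+19 * 198 * 1.602e-13
P = 2.7581e+09 W

2.7581e+09


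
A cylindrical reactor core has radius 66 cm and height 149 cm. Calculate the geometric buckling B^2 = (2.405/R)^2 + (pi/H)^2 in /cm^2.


B^2 = (2.405/R)^2 + (pi/H)^2
B^2 = (2.405/66)^2 + (pi/149)^2
B^2 = 0.0017724 /cm^2

0.0017724


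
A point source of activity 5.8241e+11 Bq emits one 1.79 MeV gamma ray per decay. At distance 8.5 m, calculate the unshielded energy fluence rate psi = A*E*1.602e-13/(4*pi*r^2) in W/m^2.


psi = A * E * 1.602e-13 / (4*pi*r^2)
psi = 5.8241e+11 * 1.79 * 1.602e-13 / (4*pi*8.5^2)
psi = 1.8395e-04 W/m^2

1.8395e-04


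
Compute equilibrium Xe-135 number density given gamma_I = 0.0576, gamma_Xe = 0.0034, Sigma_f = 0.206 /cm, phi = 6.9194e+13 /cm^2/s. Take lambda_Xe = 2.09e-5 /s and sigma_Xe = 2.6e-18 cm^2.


Xe_eq = (gamma_I + gamma_Xe) * Sigma_f * phi / (lambda_Xe + sigma_Xe * phi)
Numerator = (0.0576 + 0.0034) * 0.206 * 6.9194e+13 = 8.694918e+11
Denominator = 2.09e-5 + 2.6e-18 * 6.9194e+13 = 2.008044e-04
Xe_eq = 8.694918e+11 / 2.008044e-04 = 4.3300e+15 /cm^3

4.3300e+15


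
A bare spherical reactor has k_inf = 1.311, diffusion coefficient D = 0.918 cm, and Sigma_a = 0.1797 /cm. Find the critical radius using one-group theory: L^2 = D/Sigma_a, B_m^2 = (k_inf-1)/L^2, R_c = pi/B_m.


L^2 = D / Sigma_a = 0.918 / 0.1797 = 5.108514 cm^2
B_m^2 = (k_inf - 1) / L^2 = (1.311 - 1) / 5.108514 = 0.06087876 /cm^2
For a bare sphere: B_g = pi/R, so R_c = pi / sqrt(B_m^2)
R_c = pi / sqrt(0.06087876) = 12.733 cm

12.733


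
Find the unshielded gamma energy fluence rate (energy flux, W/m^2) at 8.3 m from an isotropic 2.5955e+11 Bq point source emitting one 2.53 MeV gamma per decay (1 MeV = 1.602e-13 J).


psi = A * E * 1.602e-13 / (4*pi*r^2)
psi = 2.5955e+11 * 2.53 * 1.602e-13 / (4*pi*8.3^2)
psi = 1.2152e-04 W/m^2

1.2152e-04


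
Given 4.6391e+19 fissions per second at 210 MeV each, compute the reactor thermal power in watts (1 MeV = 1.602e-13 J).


P = fission_rate * E_MeV * 1.602e-13
P = 4.6391e+19 * 210 * 1.602e-13
P = 1.5607e+09 W

1.5607e+09


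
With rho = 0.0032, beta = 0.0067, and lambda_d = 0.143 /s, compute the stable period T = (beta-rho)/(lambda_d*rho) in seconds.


T = (beta - rho) / (lambda_d * rho)
T = (0.0067 - 0.0032) / (0.143 * 0.0032)
T = 7.6486 s

7.6486


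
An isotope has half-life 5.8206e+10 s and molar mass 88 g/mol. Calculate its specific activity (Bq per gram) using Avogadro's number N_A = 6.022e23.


lambda = ln(2) / t_half = ln(2) / 5.8206e+10 = 1.190852e-11 /s
SA = lambda * N_A / M
SA = 1.190852e-11 * 6.022e23 / 88
SA = 8.1492e+10 Bq/g

8.1492e+10


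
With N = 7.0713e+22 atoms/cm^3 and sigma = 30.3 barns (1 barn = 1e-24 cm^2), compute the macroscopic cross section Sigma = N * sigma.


Sigma = N * sigma_barns * 1e-24
Sigma = 7.0713e+22 * 30.3 * 1e-24
Sigma = 2.1426 /cm

2.1426


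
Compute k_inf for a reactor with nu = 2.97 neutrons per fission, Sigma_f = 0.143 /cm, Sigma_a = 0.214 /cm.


k_inf = nu * Sigma_f / Sigma_a
k_inf = 2.97 * 0.143 / 0.214
k_inf = 1.9846

1.9846


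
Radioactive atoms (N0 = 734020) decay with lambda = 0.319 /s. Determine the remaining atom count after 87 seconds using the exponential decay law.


N = N0 * exp(-lambda * t)
N = 734020 * exp(-0.319 * 87)
N = 6.4973e-07

6.4973e-07


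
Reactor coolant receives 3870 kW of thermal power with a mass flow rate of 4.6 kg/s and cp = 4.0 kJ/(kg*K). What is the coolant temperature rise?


dT = Q / (m_dot * cp)
dT = 3870 / (4.6 * 4.0)
dT = 210.33 C

210.33


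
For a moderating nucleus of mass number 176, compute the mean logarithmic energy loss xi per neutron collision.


xi = 1 + (A-1)^2/(2A) * ln((A-1)/(A+1))
xi = 1 + (176-1)^2/(2*176) * ln((176-1)/(176 +1))
xi = 0.011321

0.011321


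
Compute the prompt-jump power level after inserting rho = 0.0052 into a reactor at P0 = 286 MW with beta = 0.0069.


P1/P0 = beta / (beta - rho)
P1/P0 = 0.0069 / (0.0069 - 0.0052) = 4.058824
P1 = 286 * 4.058824 = 1160.8 MW

1160.8


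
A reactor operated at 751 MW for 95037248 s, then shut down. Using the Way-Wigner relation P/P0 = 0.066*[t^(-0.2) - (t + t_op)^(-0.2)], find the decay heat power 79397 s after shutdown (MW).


P/P0 = 0.066 * [t^(-0.2) - (t + t_op)^(-0.2)]
P/P0 = 0.066 * [79397^(-0.2) - (79397 + 95037248)^(-0.2)]
P/P0 = 0.066 * [0.1047223 - 0.02537165] = 0.005237143
P = 751 * 0.005237143 = 3.9331 MW

3.9331


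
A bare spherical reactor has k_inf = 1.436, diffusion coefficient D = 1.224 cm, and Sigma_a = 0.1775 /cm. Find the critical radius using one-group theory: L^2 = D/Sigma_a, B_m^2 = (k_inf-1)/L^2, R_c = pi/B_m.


L^2 = D / Sigma_a = 1.224 / 0.1775 = 6.895775 cm^2
B_m^2 = (k_inf - 1) / L^2 = (1.436 - 1) / 6.895775 = 0.06322712 /cm^2
For a bare sphere: B_g = pi/R, so R_c = pi / sqrt(B_m^2)
R_c = pi / sqrt(0.06322712) = 12.494 cm

12.494


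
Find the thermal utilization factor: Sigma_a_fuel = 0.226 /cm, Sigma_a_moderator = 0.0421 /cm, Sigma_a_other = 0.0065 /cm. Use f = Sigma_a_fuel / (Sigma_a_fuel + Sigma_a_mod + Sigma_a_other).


f = Sigma_a_fuel / (Sigma_a_fuel + Sigma_a_mod + Sigma_a_other)
f = 0.226 / (0.226 + 0.0421 + 0.0065)
f = 0.82302

0.82302


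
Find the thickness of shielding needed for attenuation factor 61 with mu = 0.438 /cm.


x = ln(factor) / mu
x = ln(61) / 0.438
x = 9.3856 cm

9.3856


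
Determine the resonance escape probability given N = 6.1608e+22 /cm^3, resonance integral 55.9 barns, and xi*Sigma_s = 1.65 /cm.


p = exp(-N * I * 1e-24 / (xi*Sigma_s))
p = exp(-6.1608e+22 * 55.9 * 1e-24 / 1.65)
p = 0.12403

0.12403


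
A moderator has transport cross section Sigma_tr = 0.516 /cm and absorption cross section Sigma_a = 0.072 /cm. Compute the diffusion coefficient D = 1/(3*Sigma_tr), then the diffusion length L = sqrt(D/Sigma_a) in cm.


D = 1 / (3 * Sigma_tr) = 1 / (3 * 0.516) = 0.6459948 cm
L = sqrt(D / Sigma_a)
L = sqrt(0.6459948 / 0.072)
L = 2.9954 cm

2.9954


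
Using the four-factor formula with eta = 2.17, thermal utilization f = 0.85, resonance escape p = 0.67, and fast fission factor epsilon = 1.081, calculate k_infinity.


k_inf = eta * f * p * epsilon
k_inf = 2.17 * 0.85 * 0.67 * 1.081
k_inf = 1.3359

1.3359


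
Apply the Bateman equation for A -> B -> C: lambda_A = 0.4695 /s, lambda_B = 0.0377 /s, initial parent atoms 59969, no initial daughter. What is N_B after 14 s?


N_B(t) = lambda_A * N_A0 / (lambda_B - lambda_A) * [exp(-lambda_A*t) - exp(-lambda_B*t)]
exp(-0.4695*14) = 0.001397598; exp(-0.0377*14) = 0.5899013
N_B = 0.4695 * 59969 / (0.0377 - 0.4695) * (0.001397598 - 0.5899013)
N_B = 38373

38373


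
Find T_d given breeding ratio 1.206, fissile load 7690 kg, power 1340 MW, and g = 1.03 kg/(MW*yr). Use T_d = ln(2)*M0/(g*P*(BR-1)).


Breeding gain G = BR - 1 = 1.206 - 1 = 0.206
Fissile production rate = g * P * G = 1.03 * 1340 * 0.206 = 284.3212 kg/yr
T_d = ln(2) * M0 / (g * P * G)
T_d = ln(2) * 7690 / 284.3212 = 18.747 yr

18.747


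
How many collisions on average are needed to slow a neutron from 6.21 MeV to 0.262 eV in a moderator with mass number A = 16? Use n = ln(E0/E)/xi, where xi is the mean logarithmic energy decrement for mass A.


xi = 1 + (A-1)^2/(2A)*ln((A-1)/(A+1)) = 0.1199467 (for A = 16)
n = ln(E0/E) / xi
n = ln(6.21e6 / 0.262) / 0.1199467
n = ln(2.370229e+07) / 0.1199467 = 141.57

141.57


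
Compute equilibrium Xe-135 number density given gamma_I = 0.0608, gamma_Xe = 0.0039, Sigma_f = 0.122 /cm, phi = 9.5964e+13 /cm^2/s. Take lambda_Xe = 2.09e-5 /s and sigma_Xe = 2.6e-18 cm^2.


Xe_eq = (gamma_I + gamma_Xe) * Sigma_f * phi / (lambda_Xe + sigma_Xe * phi)
Numerator = (0.0608 + 0.0039) * 0.122 * 9.5964e+13 = 7.574822e+11
Denominator = 2.09e-5 + 2.6e-18 * 9.5964e+13 = 2.704064e-04
Xe_eq = 7.574822e+11 / 2.704064e-04 = 2.8013e+15 /cm^3

2.8013e+15


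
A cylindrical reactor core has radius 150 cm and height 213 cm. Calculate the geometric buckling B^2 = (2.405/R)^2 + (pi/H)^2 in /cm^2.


B^2 = (2.405/R)^2 + (pi/H)^2
B^2 = (2.405/150)^2 + (pi/213)^2
B^2 = 4.7461e-04 /cm^2

4.7461e-04
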